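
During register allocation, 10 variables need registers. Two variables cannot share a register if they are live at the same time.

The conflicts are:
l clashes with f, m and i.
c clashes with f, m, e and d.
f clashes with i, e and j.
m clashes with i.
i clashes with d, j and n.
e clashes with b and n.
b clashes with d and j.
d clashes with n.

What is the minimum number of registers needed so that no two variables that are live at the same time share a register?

3

f, i, j are mutually in conflict, so at least 3 registers are needed.
3 registers suffice: register 1 → {c, i, b}; register 2 → {f, m, n}; register 3 → {l, e, d, j}. Each listed conflict is separated.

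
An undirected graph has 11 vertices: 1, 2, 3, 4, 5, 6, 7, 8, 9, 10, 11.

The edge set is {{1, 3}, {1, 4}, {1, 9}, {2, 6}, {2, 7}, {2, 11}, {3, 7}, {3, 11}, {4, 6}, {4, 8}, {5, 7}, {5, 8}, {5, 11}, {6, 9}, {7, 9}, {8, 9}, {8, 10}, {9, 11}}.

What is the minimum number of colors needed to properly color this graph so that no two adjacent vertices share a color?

2

8 and 10 are adjacent, so at least 2 colors are needed.
2 colors suffice: 1=b, 2=a, 3=a, 4=a, 5=a, 6=b, 7=b, 8=b, 9=a, 10=a, 11=b. No two adjacent vertices share a color.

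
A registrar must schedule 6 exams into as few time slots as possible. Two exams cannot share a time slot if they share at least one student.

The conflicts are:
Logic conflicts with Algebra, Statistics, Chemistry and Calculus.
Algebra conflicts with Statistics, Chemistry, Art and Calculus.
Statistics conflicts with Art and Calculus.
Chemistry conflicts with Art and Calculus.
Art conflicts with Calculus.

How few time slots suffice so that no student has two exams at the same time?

Logic, Algebra, Chemistry, Calculus all conflict with each other, so at least 4 time slots are needed.
4 time slots suffice: time slot 1 → {Calculus}; time slot 2 → {Algebra}; time slot 3 → {Statistics, Chemistry}; time slot 4 → {Logic, Art}. Every pair that conflicts lands in different time slots.

4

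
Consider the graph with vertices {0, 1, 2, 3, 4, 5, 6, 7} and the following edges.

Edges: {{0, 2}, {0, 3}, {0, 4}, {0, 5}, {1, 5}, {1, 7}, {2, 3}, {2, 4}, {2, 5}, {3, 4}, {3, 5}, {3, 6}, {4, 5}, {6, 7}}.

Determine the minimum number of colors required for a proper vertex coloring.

5

0, 2, 3, 4, 5 are mutually adjacent (a clique of size 5), so at least 5 colors are needed.
5 colors suffice: color a → {5, 6}; color b → {1, 3}; color c → {0, 7}; color d → {2}; color e → {4}. No two adjacent vertices share a color.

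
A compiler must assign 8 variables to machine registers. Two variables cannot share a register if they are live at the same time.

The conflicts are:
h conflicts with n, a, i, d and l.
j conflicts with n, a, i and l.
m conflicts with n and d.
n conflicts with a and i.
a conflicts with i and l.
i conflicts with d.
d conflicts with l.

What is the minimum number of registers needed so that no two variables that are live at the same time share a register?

4

h, n, a, i are mutually in conflict, so at least 4 registers are needed.
4 registers suffice: h=1, j=1, m=1, n=3, a=4, i=2, d=3, l=2. No two conflicting variables share a register.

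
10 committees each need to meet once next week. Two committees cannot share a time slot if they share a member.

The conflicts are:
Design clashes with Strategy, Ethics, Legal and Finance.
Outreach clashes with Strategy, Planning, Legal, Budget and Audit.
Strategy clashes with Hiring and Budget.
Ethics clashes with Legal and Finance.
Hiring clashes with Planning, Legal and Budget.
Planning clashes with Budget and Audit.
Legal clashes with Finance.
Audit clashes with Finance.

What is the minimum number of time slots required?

4

Design, Ethics, Legal, Finance pairwise conflict, so at least 4 time slots are needed.
Using 4 time slots: Design=3, Outreach=1, Strategy=2, Ethics=4, Hiring=1, Planning=2, Legal=2, Budget=3, Audit=3, Finance=1. Each listed conflict is separated.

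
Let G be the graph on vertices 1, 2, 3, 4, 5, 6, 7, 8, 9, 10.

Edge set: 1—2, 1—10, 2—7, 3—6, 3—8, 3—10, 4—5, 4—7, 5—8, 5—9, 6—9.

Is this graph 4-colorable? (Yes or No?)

Yes

The chromatic number is 3. The cycle 3-8-5-9-6-3 has odd length 5, so it cannot be 2-colored; at least 3 colors are needed.
3 colors suffice: 1=b, 2=a, 3=a, 4=b, 5=a, 6=c, 7=c, 8=b, 9=b, 10=c.
Since 4 ≥ 3, a proper 4-coloring certainly exists.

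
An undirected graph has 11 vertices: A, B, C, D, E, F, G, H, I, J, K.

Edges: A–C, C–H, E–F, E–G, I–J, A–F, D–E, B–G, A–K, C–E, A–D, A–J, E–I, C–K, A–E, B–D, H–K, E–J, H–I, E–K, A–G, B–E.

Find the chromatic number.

4

A, C, E, K form a clique, so at least 4 colors are needed.
4 colors suffice: A=2, B=2, C=3, D=3, E=1, F=3, G=3, H=1, I=2, J=3, K=4. No two adjacent vertices share a color.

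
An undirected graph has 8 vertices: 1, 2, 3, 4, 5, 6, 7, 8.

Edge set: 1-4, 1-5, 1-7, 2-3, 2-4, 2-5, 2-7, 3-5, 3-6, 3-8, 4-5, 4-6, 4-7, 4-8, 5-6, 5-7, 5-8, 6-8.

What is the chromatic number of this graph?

4

3, 5, 6, 8 form a clique, so at least 4 colors are needed.
4 colors suffice: color red → {5}; color blue → {3, 4}; color green → {6, 7}; color yellow → {1, 2, 8}. Each edge has distinct colors on its endpoints.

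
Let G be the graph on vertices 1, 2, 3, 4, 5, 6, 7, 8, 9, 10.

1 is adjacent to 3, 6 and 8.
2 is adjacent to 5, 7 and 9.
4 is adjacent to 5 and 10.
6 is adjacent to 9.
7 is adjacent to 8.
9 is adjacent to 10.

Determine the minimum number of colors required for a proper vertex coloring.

The cycle 5-4-10-9-2-5 has odd length 5, so it cannot be 2-colored; at least 3 colors are needed.
One proper 3-coloring: 1=red, 2=blue, 3=blue, 4=green, 5=red, 6=blue, 7=red, 8=blue, 9=red, 10=blue. Every edge joins two different colors.

3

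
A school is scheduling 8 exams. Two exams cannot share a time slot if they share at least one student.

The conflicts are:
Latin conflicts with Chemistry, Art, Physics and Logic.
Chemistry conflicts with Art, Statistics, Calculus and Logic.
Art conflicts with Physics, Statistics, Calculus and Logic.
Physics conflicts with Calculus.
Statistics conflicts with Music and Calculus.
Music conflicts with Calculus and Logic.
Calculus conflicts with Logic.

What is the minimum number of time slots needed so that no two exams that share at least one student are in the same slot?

Chemistry, Art, Statistics, Calculus pairwise conflict, so at least 4 time slots are needed.
4 time slots suffice: time slot 1 → {Latin, Calculus}; time slot 2 → {Art, Music}; time slot 3 → {Chemistry, Physics}; time slot 4 → {Statistics, Logic}. Each listed conflict is separated.

4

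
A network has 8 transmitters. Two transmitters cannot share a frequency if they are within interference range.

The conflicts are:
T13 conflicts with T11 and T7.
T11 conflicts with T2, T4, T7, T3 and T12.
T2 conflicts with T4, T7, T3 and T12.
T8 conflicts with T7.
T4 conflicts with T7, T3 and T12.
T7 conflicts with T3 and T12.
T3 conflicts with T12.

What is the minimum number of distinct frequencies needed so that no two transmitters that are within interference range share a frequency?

6

T11, T2, T4, T7, T3, T12 are mutually in conflict, so at least 6 frequencies are needed.
Using 6 frequencies: T13=3, T11=2, T2=5, T8=2, T4=4, T7=1, T3=3, T12=6. Every pair that conflicts lands in different frequencies.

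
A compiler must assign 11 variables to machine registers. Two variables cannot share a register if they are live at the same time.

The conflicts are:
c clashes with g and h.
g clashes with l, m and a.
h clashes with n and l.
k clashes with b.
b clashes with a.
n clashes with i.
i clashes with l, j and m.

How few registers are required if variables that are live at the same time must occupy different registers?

2

k and b conflict, so at least 2 registers are needed.
A valid assignment using 2 registers: c=2, g=1, h=1, k=2, b=1, n=2, i=1, l=2, j=2, m=2, a=2. Each listed conflict is separated.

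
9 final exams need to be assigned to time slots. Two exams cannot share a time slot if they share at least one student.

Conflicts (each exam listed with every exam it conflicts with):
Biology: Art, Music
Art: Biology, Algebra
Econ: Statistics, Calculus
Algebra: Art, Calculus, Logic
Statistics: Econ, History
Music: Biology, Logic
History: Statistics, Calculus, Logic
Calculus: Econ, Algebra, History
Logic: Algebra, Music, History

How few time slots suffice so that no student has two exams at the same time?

The cycle Art-Algebra-Logic-Music-Biology-Art has odd length 5, so it cannot be 2-colored; at least 3 time slots are needed.
A valid assignment using 3 time slots: Biology=1, Art=2, Econ=1, Algebra=1, Statistics=2, Music=3, History=1, Calculus=2, Logic=2. Every pair that conflicts lands in different time slots.

3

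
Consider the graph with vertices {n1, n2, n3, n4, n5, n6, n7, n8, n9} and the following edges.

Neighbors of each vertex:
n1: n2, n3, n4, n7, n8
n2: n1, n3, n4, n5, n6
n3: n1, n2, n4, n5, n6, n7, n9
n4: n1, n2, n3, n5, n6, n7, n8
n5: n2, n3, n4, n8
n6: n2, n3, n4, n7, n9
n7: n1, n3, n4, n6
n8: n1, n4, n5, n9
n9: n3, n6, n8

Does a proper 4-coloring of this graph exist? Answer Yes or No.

The chromatic number is 4. n1, n3, n4, n7 form a clique, so at least 4 colors are needed.
A valid assignment using 4 colors: n1=3, n2=4, n3=1, n4=2, n5=3, n6=3, n7=4, n8=1, n9=2.
That is already a proper 4-coloring.

Yes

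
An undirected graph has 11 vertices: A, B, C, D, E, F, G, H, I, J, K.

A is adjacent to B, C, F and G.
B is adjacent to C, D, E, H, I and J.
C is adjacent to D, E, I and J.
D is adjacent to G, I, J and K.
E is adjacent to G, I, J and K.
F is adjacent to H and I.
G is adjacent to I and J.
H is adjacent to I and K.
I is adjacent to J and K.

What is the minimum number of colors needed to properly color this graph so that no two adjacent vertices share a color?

5

B, C, E, I, J are mutually adjacent (a clique of size 5), so at least 5 colors are needed.
5 colors suffice: color red → {A, I}; color blue → {B, F, G, K}; color green → {D, E, H}; color yellow → {J}; color purple → {C}. No two adjacent vertices share a color.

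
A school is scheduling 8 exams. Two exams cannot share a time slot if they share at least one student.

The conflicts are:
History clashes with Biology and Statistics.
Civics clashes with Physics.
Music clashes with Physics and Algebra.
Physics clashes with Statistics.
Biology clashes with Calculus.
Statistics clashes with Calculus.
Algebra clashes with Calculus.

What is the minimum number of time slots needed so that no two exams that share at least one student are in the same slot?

3

The cycle Algebra-Calculus-Statistics-Physics-Music-Algebra has odd length 5, so it cannot be 2-colored; at least 3 time slots are needed.
Using 3 time slots: History=1, Civics=2, Music=3, Physics=1, Biology=2, Statistics=2, Algebra=2, Calculus=1. Every pair that conflicts lands in different time slots.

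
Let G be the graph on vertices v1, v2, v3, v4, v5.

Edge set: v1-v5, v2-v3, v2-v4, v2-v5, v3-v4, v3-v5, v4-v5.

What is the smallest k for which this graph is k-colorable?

4

v2, v3, v4, v5 are pairwise adjacent (a clique of size 4), so at least 4 colors are needed.
4 colors suffice: color 1 → {v5}; color 2 → {v1, v2}; color 3 → {v4}; color 4 → {v3}. Every edge joins two different colors.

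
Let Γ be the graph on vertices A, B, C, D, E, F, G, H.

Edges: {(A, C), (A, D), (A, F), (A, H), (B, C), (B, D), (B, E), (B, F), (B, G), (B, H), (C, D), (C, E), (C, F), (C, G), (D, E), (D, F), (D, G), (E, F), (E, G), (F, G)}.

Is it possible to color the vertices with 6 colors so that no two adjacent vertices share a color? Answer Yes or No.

Yes

The chromatic number is 6. B, C, D, E, F, G form a clique, so at least 6 colors are needed.
6 colors suffice: color 1 → {F, H}; color 2 → {C}; color 3 → {A, B}; color 4 → {D}; color 5 → {G}; color 6 → {E}.
That is already a proper 6-coloring.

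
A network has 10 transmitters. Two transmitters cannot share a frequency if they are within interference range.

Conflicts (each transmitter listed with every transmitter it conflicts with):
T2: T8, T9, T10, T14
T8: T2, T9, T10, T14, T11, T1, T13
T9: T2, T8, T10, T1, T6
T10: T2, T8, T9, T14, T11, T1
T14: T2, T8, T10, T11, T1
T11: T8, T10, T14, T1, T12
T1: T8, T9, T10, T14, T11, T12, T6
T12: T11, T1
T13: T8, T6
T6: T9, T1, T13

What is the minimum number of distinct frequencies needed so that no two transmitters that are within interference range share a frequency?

5

T8, T10, T14, T11, T1 pairwise conflict, so at least 5 frequencies are needed.
A valid assignment using 5 frequencies: T2=1, T8=2, T9=4, T10=3, T14=4, T11=5, T1=1, T12=2, T13=1, T6=2. Each listed conflict is separated.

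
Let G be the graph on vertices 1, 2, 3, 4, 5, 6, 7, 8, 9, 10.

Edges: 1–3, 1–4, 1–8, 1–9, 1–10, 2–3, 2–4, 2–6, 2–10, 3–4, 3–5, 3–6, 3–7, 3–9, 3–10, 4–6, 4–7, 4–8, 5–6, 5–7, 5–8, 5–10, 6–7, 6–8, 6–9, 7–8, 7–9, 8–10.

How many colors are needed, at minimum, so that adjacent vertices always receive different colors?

2, 3, 4, 6 are mutually adjacent (a clique of size 4), so at least 4 colors are needed.
4 colors suffice: color a → {3, 8}; color b → {6, 10}; color c → {4, 5, 9}; color d → {1, 2, 7}. No two adjacent vertices share a color.

4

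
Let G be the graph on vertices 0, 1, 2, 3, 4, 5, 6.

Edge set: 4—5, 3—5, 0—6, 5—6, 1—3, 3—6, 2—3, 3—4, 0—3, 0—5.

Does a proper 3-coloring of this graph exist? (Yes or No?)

No

0, 3, 5, 6 are mutually adjacent (a clique of size 4), so at least 4 colors are needed.
So 3 colors are not enough.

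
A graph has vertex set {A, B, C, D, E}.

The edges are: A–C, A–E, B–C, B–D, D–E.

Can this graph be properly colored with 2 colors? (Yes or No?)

No

The cycle A-C-B-D-E-A has odd length 5, so it cannot be 2-colored; at least 3 colors are needed.
So 2 colors are not enough.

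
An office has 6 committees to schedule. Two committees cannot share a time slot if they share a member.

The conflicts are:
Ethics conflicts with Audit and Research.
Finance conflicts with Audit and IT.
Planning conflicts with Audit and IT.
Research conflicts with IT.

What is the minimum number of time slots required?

3

The cycle IT-Research-Ethics-Audit-Finance-IT has odd length 5, so it cannot be 2-colored; at least 3 time slots are needed.
3 time slots suffice: time slot 1 → {Audit, IT}; time slot 2 → {Ethics, Finance, Planning}; time slot 3 → {Research}. Every pair that conflicts lands in different time slots.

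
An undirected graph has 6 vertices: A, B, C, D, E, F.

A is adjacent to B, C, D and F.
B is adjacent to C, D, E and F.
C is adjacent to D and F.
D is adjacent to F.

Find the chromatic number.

A, B, C, D, F are pairwise adjacent (a clique of size 5), so at least 5 colors are needed.
5 colors suffice: color 1 → {B}; color 2 → {A, E}; color 3 → {C}; color 4 → {D}; color 5 → {F}. Each edge has distinct colors on its endpoints.

5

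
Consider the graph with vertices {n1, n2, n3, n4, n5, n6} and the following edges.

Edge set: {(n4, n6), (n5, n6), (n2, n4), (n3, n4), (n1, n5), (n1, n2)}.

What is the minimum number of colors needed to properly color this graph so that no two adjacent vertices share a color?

3

The cycle n2-n1-n5-n6-n4-n2 has odd length 5, so it cannot be 2-colored; at least 3 colors are needed.
3 colors suffice: color 1 → {n4, n5}; color 2 → {n1, n3, n6}; color 3 → {n2}. Each edge has distinct colors on its endpoints.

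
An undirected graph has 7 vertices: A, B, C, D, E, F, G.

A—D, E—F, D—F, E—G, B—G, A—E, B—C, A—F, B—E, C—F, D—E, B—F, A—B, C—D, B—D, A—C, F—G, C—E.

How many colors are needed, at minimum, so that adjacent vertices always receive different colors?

A, B, C, D, E, F are pairwise adjacent (a clique of size 6), so at least 6 colors are needed.
6 colors suffice: color 1 → {E}; color 2 → {F}; color 3 → {B}; color 4 → {D, G}; color 5 → {C}; color 6 → {A}. Each edge has distinct colors on its endpoints.

6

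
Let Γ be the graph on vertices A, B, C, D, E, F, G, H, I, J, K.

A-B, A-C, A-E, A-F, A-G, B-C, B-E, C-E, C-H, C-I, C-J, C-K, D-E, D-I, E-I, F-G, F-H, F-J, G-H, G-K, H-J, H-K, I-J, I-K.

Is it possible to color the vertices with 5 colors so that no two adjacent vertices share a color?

The chromatic number is 4. A, B, C, E are mutually adjacent (a clique of size 4), so at least 4 colors are needed.
4 colors suffice: color 1 → {C, D, G}; color 2 → {A, H, I}; color 3 → {E, F, K}; color 4 → {B, J}.
Since 5 ≥ 4, a proper 5-coloring certainly exists.

Yes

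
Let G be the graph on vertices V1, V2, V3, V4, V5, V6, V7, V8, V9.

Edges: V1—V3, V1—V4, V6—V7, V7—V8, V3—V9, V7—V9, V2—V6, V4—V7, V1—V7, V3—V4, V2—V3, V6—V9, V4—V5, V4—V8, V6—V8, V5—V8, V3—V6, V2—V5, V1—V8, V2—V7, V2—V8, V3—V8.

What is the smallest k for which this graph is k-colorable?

V2, V6, V7, V8 are pairwise adjacent (a clique of size 4), so at least 4 colors are needed.
4 colors suffice: color 1 → {V8, V9}; color 2 → {V3, V5, V7}; color 3 → {V4, V6}; color 4 → {V1, V2}. Each edge has distinct colors on its endpoints.

4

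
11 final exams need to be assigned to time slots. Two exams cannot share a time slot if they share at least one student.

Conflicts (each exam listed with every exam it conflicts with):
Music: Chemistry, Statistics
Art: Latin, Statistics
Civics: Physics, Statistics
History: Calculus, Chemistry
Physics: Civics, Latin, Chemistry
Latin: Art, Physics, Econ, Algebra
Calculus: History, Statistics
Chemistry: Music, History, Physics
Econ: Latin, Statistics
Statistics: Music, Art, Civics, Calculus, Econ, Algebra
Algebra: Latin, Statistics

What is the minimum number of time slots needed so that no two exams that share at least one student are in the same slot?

The cycle Civics-Statistics-Econ-Latin-Physics-Civics has odd length 5, so it cannot be 2-colored; at least 3 time slots are needed.
Using 3 time slots: Music=2, Art=2, Civics=3, History=3, Physics=2, Latin=1, Calculus=2, Chemistry=1, Econ=2, Statistics=1, Algebra=2. No two conflicting exams share a time slot.

3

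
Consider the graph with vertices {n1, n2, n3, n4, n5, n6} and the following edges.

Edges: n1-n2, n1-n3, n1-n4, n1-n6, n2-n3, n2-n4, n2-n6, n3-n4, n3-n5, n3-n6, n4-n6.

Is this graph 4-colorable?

n1, n2, n3, n4, n6 are mutually adjacent (a clique of size 5), so at least 5 colors are needed.
So 4 colors are not enough.

No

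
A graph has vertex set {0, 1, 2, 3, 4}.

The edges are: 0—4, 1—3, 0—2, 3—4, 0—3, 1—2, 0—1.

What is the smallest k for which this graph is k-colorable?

0, 1, 3 are pairwise adjacent, so at least 3 colors are needed.
One proper 3-coloring: 0=a, 1=c, 2=b, 3=b, 4=c. Every edge joins two different colors.

3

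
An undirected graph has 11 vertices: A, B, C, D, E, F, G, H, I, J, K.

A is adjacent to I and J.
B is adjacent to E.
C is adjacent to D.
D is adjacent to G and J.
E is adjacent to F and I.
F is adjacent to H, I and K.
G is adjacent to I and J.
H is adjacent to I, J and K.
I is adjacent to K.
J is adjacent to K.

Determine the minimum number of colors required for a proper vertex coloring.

4

F, H, I, K form a clique, so at least 4 colors are needed.
One proper 4-coloring: A=blue, B=red, C=red, D=green, E=blue, F=yellow, G=blue, H=blue, I=red, J=red, K=green. Each edge has distinct colors on its endpoints.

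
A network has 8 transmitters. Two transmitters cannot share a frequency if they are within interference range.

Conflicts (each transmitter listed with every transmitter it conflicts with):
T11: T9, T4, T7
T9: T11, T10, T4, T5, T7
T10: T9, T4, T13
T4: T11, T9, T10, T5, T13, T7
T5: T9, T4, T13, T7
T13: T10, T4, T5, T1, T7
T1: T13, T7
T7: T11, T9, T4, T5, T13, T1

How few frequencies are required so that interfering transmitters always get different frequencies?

T4, T5, T13, T7 all conflict with each other, so at least 4 frequencies are needed.
Using 4 frequencies: T11=4, T9=3, T10=2, T4=1, T5=4, T13=3, T1=1, T7=2. Every pair that conflicts lands in different frequencies.

4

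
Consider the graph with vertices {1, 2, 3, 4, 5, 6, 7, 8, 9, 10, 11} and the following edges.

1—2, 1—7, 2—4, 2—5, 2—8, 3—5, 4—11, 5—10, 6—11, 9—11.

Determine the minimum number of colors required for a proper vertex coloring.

2

1 and 7 are adjacent, so at least 2 colors are needed.
2 colors suffice: color a → {2, 3, 7, 10, 11}; color b → {1, 4, 5, 6, 8, 9}. Each edge has distinct colors on its endpoints.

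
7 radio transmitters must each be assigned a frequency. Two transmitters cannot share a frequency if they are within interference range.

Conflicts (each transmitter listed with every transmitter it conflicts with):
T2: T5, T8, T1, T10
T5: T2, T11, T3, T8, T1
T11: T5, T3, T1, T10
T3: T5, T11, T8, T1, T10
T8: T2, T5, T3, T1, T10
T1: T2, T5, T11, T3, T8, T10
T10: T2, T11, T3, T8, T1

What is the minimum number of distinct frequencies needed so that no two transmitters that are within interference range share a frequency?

4

T5, T11, T3, T1 all conflict with each other, so at least 4 frequencies are needed.
A valid assignment using 4 frequencies: T2=4, T5=2, T11=3, T3=4, T8=3, T1=1, T10=2. Every pair that conflicts lands in different frequencies.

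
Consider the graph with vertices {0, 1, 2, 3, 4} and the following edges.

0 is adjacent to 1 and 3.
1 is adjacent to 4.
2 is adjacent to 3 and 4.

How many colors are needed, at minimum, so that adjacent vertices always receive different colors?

3

The cycle 1-4-2-3-0-1 has odd length 5, so it cannot be 2-colored; at least 3 colors are needed.
3 colors suffice: 0=b, 1=a, 2=a, 3=c, 4=b. Each edge has distinct colors on its endpoints.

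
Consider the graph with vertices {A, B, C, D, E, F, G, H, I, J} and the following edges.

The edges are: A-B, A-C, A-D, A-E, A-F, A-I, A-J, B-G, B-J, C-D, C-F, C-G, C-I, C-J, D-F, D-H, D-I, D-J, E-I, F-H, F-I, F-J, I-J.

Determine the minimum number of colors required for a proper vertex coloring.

A, C, D, F, I, J form a clique, so at least 6 colors are needed.
A valid assignment using 6 colors: A=1, B=2, C=5, D=6, E=2, F=2, G=1, H=1, I=4, J=3. Every edge joins two different colors.

6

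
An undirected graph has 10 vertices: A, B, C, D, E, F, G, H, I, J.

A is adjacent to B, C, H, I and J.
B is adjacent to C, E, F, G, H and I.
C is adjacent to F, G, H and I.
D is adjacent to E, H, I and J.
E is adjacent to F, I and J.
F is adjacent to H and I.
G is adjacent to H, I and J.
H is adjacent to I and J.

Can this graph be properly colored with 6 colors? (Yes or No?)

The chromatic number is 5. A, B, C, H, I form a clique, so at least 5 colors are needed.
5 colors suffice: color 1 → {E, H}; color 2 → {I, J}; color 3 → {B, D}; color 4 → {C}; color 5 → {A, F, G}.
Since 6 ≥ 5, a proper 6-coloring certainly exists.

Yes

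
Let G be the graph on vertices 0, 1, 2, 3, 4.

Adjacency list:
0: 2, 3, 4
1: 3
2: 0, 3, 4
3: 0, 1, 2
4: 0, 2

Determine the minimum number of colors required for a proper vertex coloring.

3

0, 2, 3 are pairwise adjacent, so at least 3 colors are needed.
A valid assignment using 3 colors: 0=a, 1=a, 2=b, 3=c, 4=c. Each edge has distinct colors on its endpoints.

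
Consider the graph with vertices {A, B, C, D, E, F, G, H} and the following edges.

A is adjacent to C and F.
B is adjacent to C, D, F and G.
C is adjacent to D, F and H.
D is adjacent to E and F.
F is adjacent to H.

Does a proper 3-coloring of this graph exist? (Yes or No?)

B, C, D, F form a clique, so at least 4 colors are needed.
So 3 colors are not enough.

No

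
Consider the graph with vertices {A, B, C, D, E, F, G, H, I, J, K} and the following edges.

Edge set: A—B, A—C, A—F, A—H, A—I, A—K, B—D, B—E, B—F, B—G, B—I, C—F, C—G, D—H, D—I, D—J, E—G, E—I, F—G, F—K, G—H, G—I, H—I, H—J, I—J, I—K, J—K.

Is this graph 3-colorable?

B, E, G, I form a clique, so at least 4 colors are needed.
So 3 colors are not enough.

No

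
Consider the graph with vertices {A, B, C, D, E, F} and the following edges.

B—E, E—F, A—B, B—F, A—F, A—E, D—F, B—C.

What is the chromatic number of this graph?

4

A, B, E, F form a clique, so at least 4 colors are needed.
4 colors suffice: color 1 → {C, F}; color 2 → {B, D}; color 3 → {A}; color 4 → {E}. No two adjacent vertices share a color.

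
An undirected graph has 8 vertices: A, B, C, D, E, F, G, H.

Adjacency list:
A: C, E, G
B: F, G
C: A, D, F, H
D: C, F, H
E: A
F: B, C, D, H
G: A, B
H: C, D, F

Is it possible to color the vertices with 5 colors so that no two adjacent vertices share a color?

The chromatic number is 4. C, D, F, H are pairwise adjacent (a clique of size 4), so at least 4 colors are needed.
4 colors suffice: color red → {A, F}; color blue → {C, E, G}; color green → {B, H}; color yellow → {D}.
Since 5 ≥ 4, a proper 5-coloring certainly exists.

Yes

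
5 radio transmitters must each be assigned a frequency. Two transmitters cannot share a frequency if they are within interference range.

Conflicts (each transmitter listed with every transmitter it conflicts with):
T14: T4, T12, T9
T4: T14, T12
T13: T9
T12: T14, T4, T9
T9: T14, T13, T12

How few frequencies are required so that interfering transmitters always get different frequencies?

T14, T4, T12 all conflict with each other, so at least 3 frequencies are needed.
3 frequencies suffice: T14=3, T4=2, T13=1, T12=1, T9=2. No two conflicting transmitters share a frequency.

3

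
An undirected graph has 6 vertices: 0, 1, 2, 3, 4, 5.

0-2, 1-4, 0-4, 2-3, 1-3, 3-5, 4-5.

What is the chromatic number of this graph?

The cycle 0-2-3-5-4-0 has odd length 5, so it cannot be 2-colored; at least 3 colors are needed.
One proper 3-coloring: 0=green, 1=blue, 2=blue, 3=red, 4=red, 5=blue. Each edge has distinct colors on its endpoints.

3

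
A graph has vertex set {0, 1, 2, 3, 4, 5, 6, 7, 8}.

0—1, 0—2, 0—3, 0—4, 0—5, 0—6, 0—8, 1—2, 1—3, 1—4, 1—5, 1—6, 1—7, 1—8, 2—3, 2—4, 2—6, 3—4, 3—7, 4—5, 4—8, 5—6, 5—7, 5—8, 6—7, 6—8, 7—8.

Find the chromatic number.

5

1, 5, 6, 7, 8 are pairwise adjacent (a clique of size 5), so at least 5 colors are needed.
5 colors suffice: color a → {1}; color b → {0, 7}; color c → {4, 6}; color d → {2, 5}; color e → {3, 8}. Every edge joins two different colors.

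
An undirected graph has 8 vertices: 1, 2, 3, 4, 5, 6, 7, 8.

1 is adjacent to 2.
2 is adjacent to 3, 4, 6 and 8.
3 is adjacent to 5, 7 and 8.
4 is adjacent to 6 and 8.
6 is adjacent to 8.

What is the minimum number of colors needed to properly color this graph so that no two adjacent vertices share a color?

4

2, 4, 6, 8 are pairwise adjacent (a clique of size 4), so at least 4 colors are needed.
4 colors suffice: color a → {2, 5, 7}; color b → {1, 8}; color c → {3, 6}; color d → {4}. Every edge joins two different colors.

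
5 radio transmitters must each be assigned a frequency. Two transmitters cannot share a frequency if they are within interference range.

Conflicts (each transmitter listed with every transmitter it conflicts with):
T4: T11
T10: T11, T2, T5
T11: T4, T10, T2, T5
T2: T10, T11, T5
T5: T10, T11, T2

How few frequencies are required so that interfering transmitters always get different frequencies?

T10, T11, T2, T5 are mutually in conflict, so at least 4 frequencies are needed.
4 frequencies suffice: T4=2, T10=2, T11=1, T2=4, T5=3. Each listed conflict is separated.

4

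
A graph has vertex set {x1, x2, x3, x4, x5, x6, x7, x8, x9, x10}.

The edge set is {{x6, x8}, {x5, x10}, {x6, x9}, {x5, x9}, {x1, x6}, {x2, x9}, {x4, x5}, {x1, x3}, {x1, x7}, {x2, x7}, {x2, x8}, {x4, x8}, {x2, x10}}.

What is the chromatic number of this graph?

The cycle x4-x5-x9-x6-x8-x4 has odd length 5, so it cannot be 2-colored; at least 3 colors are needed.
3 colors suffice: color 1 → {x1, x2, x5}; color 2 → {x3, x7, x8, x9, x10}; color 3 → {x4, x6}. Each edge has distinct colors on its endpoints.

3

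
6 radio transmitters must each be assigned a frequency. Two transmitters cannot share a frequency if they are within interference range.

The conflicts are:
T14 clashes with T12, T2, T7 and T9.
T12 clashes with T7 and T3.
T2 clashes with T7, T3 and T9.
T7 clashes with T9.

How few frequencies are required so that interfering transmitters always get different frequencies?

T14, T2, T7, T9 are mutually in conflict, so at least 4 frequencies are needed.
4 frequencies suffice: frequency 1 → {T14, T3}; frequency 2 → {T12, T2}; frequency 3 → {T7}; frequency 4 → {T9}. Each listed conflict is separated.

4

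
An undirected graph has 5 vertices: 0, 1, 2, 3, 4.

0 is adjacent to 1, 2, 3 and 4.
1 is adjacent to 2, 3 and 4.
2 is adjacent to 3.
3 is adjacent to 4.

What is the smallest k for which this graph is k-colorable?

4

0, 1, 2, 3 are mutually adjacent (a clique of size 4), so at least 4 colors are needed.
4 colors suffice: color a → {0}; color b → {1}; color c → {3}; color d → {2, 4}. Every edge joins two different colors.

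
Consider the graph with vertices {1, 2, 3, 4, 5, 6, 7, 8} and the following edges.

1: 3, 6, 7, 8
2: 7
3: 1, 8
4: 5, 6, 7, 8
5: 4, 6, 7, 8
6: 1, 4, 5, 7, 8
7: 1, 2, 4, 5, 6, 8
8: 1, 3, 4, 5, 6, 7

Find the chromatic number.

4, 5, 6, 7, 8 are mutually adjacent (a clique of size 5), so at least 5 colors are needed.
5 colors suffice: color a → {3, 7}; color b → {2, 8}; color c → {6}; color d → {1, 5}; color e → {4}. Each edge has distinct colors on its endpoints.

5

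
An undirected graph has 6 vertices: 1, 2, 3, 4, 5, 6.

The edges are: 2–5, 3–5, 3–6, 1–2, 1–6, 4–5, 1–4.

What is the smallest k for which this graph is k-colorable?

3

The cycle 2-5-3-6-1-2 has odd length 5, so it cannot be 2-colored; at least 3 colors are needed.
3 colors suffice: color red → {1, 5}; color blue → {2, 3, 4}; color green → {6}. No two adjacent vertices share a color.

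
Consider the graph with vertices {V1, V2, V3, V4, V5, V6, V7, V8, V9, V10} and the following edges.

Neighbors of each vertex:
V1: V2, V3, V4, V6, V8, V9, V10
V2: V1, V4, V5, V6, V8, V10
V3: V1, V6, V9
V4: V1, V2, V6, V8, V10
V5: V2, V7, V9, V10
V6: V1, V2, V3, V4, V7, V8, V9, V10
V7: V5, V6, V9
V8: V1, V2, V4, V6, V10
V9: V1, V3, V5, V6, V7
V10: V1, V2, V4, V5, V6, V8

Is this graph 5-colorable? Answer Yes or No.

No

V1, V2, V4, V6, V8, V10 form a clique, so at least 6 colors are needed.
So 5 colors are not enough.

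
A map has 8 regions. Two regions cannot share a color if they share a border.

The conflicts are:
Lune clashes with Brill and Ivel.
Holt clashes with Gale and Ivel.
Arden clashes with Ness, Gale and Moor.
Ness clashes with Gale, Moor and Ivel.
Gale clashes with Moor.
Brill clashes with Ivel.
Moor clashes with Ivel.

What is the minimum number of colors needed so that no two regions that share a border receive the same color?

4

Arden, Ness, Gale, Moor pairwise conflict, so at least 4 colors are needed.
4 colors suffice: color 1 → {Gale, Ivel}; color 2 → {Lune, Holt, Ness}; color 3 → {Brill, Moor}; color 4 → {Arden}. Every pair that conflicts lands in different colors.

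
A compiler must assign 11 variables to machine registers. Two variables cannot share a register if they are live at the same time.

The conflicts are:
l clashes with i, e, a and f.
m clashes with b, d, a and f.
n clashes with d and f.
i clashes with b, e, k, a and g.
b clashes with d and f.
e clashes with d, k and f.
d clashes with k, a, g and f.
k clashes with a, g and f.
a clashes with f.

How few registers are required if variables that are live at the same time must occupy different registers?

4

m, d, a, f pairwise conflict, so at least 4 registers are needed.
4 registers suffice: register 1 → {i, d}; register 2 → {g, f}; register 3 → {n, b, e, a}; register 4 → {l, m, k}. No two conflicting variables share a register.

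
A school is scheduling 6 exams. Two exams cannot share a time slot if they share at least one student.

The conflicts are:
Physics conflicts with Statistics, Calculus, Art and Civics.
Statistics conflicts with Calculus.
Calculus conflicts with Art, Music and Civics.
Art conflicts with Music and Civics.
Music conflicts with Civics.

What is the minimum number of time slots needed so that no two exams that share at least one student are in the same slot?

Calculus, Art, Music, Civics all conflict with each other, so at least 4 time slots are needed.
A valid assignment using 4 time slots: Physics=4, Statistics=2, Calculus=1, Art=3, Music=4, Civics=2. No two conflicting exams share a time slot.

4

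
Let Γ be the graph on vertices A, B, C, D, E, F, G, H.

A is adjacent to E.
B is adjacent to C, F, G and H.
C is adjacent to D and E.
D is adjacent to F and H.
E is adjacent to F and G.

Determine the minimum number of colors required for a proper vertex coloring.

2

D and H are adjacent, so at least 2 colors are needed.
2 colors suffice: color red → {B, D, E}; color blue → {A, C, F, G, H}. Every edge joins two different colors.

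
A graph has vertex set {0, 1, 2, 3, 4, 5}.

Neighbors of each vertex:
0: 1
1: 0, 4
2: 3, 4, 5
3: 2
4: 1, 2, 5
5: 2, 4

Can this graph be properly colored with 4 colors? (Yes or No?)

Yes

The chromatic number is 3. 2, 4, 5 are mutually adjacent, so at least 3 colors are needed.
3 colors suffice: 0=red, 1=blue, 2=blue, 3=red, 4=red, 5=green.
Since 4 ≥ 3, a proper 4-coloring certainly exists.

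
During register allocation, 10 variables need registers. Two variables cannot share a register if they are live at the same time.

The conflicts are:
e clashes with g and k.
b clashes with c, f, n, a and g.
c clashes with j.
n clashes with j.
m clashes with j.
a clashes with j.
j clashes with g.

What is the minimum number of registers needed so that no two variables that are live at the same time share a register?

b and n conflict, so at least 2 registers are needed.
2 registers suffice: e=1, b=1, c=2, f=2, n=2, m=2, a=2, j=1, g=2, k=2. Every pair that conflicts lands in different registers.

2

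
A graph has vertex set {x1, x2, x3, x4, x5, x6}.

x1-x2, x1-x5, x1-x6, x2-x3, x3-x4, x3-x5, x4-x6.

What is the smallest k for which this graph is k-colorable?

The cycle x4-x3-x5-x1-x6-x4 has odd length 5, so it cannot be 2-colored; at least 3 colors are needed.
3 colors suffice: x1=1, x2=2, x3=1, x4=2, x5=2, x6=3. Every edge joins two different colors.

3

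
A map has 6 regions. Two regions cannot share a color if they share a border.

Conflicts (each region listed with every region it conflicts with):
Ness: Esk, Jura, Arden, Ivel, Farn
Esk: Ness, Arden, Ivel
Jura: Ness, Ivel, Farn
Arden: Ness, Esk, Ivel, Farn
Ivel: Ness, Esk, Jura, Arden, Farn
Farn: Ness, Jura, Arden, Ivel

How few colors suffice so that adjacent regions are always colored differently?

Ness, Jura, Ivel, Farn pairwise conflict, so at least 4 colors are needed.
4 colors suffice: color 1 → {Ivel}; color 2 → {Ness}; color 3 → {Jura, Arden}; color 4 → {Esk, Farn}. Each listed conflict is separated.

4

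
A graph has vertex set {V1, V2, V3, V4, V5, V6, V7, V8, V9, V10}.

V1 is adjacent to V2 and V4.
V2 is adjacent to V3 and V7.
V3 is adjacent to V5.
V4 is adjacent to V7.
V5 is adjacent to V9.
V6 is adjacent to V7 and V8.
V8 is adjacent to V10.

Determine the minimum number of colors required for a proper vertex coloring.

V8 and V10 are adjacent, so at least 2 colors are needed.
2 colors suffice: color R → {V2, V4, V5, V6, V10}; color B → {V1, V3, V7, V8, V9}. No two adjacent vertices share a color.

2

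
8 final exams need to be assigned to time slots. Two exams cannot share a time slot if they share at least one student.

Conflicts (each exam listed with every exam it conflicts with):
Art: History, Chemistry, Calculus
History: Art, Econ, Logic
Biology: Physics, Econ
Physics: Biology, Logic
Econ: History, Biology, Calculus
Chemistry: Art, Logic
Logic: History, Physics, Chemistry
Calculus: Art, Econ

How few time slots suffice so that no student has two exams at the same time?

3

The cycle Physics-Biology-Econ-History-Logic-Physics has odd length 5, so it cannot be 2-colored; at least 3 time slots are needed.
Using 3 time slots: Art=1, History=2, Biology=2, Physics=3, Econ=1, Chemistry=2, Logic=1, Calculus=2. No two conflicting exams share a time slot.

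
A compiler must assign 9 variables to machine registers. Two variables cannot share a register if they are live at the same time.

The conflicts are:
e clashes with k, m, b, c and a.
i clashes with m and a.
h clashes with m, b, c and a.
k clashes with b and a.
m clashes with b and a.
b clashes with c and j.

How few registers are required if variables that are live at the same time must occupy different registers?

3

i, m, a all conflict with each other, so at least 3 registers are needed.
3 registers suffice: register 1 → {b, a}; register 2 → {k, m, c, j}; register 3 → {e, i, h}. Each listed conflict is separated.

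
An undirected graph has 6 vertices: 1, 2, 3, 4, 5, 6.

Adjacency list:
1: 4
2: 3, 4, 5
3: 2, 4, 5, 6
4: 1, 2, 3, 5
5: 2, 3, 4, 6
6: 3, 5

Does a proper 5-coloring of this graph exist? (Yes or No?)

The chromatic number is 4. 2, 3, 4, 5 are mutually adjacent (a clique of size 4), so at least 4 colors are needed.
4 colors suffice: color a → {1, 5}; color b → {4, 6}; color c → {3}; color d → {2}.
Since 5 ≥ 4, a proper 5-coloring certainly exists.

Yes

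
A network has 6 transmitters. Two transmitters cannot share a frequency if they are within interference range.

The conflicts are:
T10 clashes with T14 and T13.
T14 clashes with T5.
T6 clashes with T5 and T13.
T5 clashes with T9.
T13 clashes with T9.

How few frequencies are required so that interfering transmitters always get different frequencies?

3

The cycle T9-T5-T14-T10-T13-T9 has odd length 5, so it cannot be 2-colored; at least 3 frequencies are needed.
A valid assignment using 3 frequencies: T10=3, T14=2, T6=2, T5=1, T13=1, T9=2. Each listed conflict is separated.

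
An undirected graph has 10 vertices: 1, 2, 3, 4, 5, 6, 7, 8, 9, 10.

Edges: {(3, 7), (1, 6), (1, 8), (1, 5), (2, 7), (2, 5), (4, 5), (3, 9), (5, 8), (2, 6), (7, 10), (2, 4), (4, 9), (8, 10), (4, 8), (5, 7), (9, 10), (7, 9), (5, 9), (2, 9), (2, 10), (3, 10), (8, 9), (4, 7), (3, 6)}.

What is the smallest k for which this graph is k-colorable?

5

2, 4, 5, 7, 9 are mutually adjacent (a clique of size 5), so at least 5 colors are needed.
5 colors suffice: 1=yellow, 2=blue, 3=blue, 4=purple, 5=green, 6=red, 7=yellow, 8=blue, 9=red, 10=green. Each edge has distinct colors on its endpoints.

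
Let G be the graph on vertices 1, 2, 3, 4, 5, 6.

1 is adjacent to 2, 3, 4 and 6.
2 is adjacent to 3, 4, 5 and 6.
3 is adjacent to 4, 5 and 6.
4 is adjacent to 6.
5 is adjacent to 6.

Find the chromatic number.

5

1, 2, 3, 4, 6 are pairwise adjacent (a clique of size 5), so at least 5 colors are needed.
A valid assignment using 5 colors: 1=yellow, 2=blue, 3=green, 4=purple, 5=yellow, 6=red. Each edge has distinct colors on its endpoints.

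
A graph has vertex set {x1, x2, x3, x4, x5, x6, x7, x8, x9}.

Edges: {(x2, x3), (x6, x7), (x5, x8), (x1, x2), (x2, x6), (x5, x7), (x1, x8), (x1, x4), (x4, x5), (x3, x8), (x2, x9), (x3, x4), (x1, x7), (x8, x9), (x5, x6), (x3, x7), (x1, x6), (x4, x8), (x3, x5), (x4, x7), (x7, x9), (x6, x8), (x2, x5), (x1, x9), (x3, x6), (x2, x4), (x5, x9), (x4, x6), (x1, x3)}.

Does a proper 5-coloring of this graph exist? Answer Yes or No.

Yes

The chromatic number is 5. x3, x4, x5, x6, x8 are mutually adjacent (a clique of size 5), so at least 5 colors are needed.
One proper 5-coloring: x1=1, x2=5, x3=2, x4=3, x5=1, x6=4, x7=5, x8=5, x9=2.
That is already a proper 5-coloring.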